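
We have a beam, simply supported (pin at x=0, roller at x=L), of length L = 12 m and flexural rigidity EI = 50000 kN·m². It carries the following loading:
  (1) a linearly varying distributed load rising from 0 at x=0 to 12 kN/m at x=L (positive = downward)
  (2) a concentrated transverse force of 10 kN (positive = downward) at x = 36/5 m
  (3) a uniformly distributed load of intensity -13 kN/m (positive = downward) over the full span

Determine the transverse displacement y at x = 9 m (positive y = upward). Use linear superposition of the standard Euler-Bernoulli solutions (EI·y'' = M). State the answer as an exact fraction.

y(9) = 26163/1250000 m

Load 1 — triangular load w₀=12 kN/m (0→w₀ over full span):
  y_1 = -w₀x(7L⁴-10L²x²+3x⁴)/(360LEI) = -12·9·(7·12⁴-10·12²·9²+3·9⁴)/(360·12·50000) = -9639/400000 m
Load 2 — point force P=10 kN at a=36/5 m (b=L-a=24/5):
  y_2 = -Pa(L-x)(2Lx-a²-x²)/(6LEI)  [x>a] = -10·(36/5)·(12-9)·(2·12·9-(36/5)²-9²)/(6·12·50000) = -6237/1250000 m
Load 3 — uniform load w=-13 kN/m over full span:
  y_3 = -wx(L³-2Lx²+x³)/(24EI) = -(-13)·9·(12³-2·12·9²+9³)/(24·50000) = 20007/400000 m
Superposition: y = Σ y_i = 26163/1250000 m ≈ 0.020930 m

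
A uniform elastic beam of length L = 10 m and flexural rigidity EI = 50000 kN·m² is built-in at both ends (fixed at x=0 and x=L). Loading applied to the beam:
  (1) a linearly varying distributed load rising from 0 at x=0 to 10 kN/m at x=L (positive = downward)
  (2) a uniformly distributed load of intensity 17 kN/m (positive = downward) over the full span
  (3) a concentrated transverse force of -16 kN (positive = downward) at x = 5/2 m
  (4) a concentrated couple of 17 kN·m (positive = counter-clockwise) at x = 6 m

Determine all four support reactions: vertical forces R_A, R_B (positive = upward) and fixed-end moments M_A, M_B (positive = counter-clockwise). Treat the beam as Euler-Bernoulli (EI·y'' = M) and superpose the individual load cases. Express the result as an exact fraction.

R_A = 22237/250 kN, M_A = 7897/50 kN·m, R_B = 28763/250 kN, M_B = -27319/150 kN·m

Load 1 — triangular load w₀=10 kN/m (0→w₀ over full span):
  R_A = 3w₀L/20 = 3·10·10/20 = 15 kN
  M_A = w₀L²/30 = 10·10²/30 = 100/3 kN·m
  R_B = 7w₀L/20 = 7·10·10/20 = 35 kN
  M_B = -w₀L²/20 = -10·10²/20 = -50 kN·m
Load 2 — uniform load w=17 kN/m over full span:
  R_A = wL/2 = 17·10/2 = 85 kN
  M_A = wL²/12 = 17·10²/12 = 425/3 kN·m
  R_B = wL/2 = 17·10/2 = 85 kN
  M_B = -wL²/12 = -17·10²/12 = -425/3 kN·m
Load 3 — point force P=-16 kN at a=5/2 m (b=L-a=15/2):
  R_A = Pb²(3a+b)/L³ = (-16)·(15/2)²·(3·(5/2)+(15/2))/10³ = -27/2 kN
  M_A = Pab²/L² = (-16)·(5/2)·(15/2)²/10² = -45/2 kN·m
  R_B = Pa²(a+3b)/L³ = (-16)·(5/2)²·((5/2)+3·(15/2))/10³ = -5/2 kN
  M_B = -Pa²b/L² = -(-16)·(5/2)²·(15/2)/10² = 15/2 kN·m
Load 4 — applied couple M₀=17 kN·m at a=6 m (b=L-a=4):
  R_A = 6M₀ab/L³ = 6·17·6·4/10³ = 306/125 kN
  M_A = M₀b(2a-b)/L² = 17·4·(2·6-4)/10² = 136/25 kN·m
  R_B = -6M₀ab/L³ = -6·17·6·4/10³ = -306/125 kN
  M_B = M₀a(2b-a)/L² = 17·6·(2·4-6)/10² = 51/25 kN·m
Superposition: R_A = 22237/250 kN, M_A = 7897/50 kN·m, R_B = 28763/250 kN, M_B = -27319/150 kN·m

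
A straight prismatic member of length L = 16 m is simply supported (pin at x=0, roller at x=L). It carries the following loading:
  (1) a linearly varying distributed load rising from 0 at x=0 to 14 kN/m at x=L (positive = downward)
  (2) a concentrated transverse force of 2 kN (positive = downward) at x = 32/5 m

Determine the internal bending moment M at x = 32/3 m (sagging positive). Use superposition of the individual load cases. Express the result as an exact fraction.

Load 1 — triangular load w₀=14 kN/m (0→w₀ over full span):
  M_1 = w₀Lx/6 - w₀x³/(6L) = 14·16·(32/3)/6 - 14·(32/3)³/(6·16) = 17920/81 kN·m
Load 2 — point force P=2 kN at a=32/5 m (b=L-a=48/5):
  M_2 = Pa(L-x)/L  [x>a] = 2·(32/5)·(16-(32/3))/16 = 64/15 kN·m
Superposition: M = Σ M_i = 91328/405 kN·m ≈ 225.501235 kN·m

M(32/3) = 91328/405 kN·m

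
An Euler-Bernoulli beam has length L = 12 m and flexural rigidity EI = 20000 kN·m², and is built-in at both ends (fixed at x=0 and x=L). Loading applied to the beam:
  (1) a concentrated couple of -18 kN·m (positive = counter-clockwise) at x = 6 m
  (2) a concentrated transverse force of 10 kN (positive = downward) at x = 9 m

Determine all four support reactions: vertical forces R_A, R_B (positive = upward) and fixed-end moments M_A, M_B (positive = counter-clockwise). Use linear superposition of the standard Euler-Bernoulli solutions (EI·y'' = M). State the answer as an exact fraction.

Load 1 — applied couple M₀=-18 kN·m at a=6 m (b=L-a=6):
  R_A = 6M₀ab/L³ = 6·(-18)·6·6/12³ = -9/4 kN
  M_A = M₀b(2a-b)/L² = (-18)·6·(2·6-6)/12² = -9/2 kN·m
  R_B = -6M₀ab/L³ = -6·(-18)·6·6/12³ = 9/4 kN
  M_B = M₀a(2b-a)/L² = (-18)·6·(2·6-6)/12² = -9/2 kN·m
Load 2 — point force P=10 kN at a=9 m (b=L-a=3):
  R_A = Pb²(3a+b)/L³ = 10·3²·(3·9+3)/12³ = 25/16 kN
  M_A = Pab²/L² = 10·9·3²/12² = 45/8 kN·m
  R_B = Pa²(a+3b)/L³ = 10·9²·(9+3·3)/12³ = 135/16 kN
  M_B = -Pa²b/L² = -10·9²·3/12² = -135/8 kN·m
Superposition: R_A = -11/16 kN, M_A = 9/8 kN·m, R_B = 171/16 kN, M_B = -171/8 kN·m

R_A = -11/16 kN, M_A = 9/8 kN·m, R_B = 171/16 kN, M_B = -171/8 kN·m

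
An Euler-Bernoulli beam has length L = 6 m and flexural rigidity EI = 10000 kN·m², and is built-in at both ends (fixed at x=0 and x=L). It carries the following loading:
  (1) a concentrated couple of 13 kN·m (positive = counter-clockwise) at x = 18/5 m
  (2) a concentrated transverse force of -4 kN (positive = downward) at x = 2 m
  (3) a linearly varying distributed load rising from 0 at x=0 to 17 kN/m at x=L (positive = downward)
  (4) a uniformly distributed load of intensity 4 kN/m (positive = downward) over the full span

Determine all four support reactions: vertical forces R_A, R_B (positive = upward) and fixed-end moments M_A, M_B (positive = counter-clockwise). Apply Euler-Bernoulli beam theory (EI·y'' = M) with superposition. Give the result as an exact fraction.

R_A = 37067/1350 kN, M_A = 7426/225 kN·m, R_B = 58783/1350 kN, M_B = -8834/225 kN·m

Load 1 — applied couple M₀=13 kN·m at a=18/5 m (b=L-a=12/5):
  R_A = 6M₀ab/L³ = 6·13·(18/5)·(12/5)/6³ = 78/25 kN
  M_A = M₀b(2a-b)/L² = 13·(12/5)·(2·(18/5)-(12/5))/6² = 104/25 kN·m
  R_B = -6M₀ab/L³ = -6·13·(18/5)·(12/5)/6³ = -78/25 kN
  M_B = M₀a(2b-a)/L² = 13·(18/5)·(2·(12/5)-(18/5))/6² = 39/25 kN·m
Load 2 — point force P=-4 kN at a=2 m (b=L-a=4):
  R_A = Pb²(3a+b)/L³ = (-4)·4²·(3·2+4)/6³ = -80/27 kN
  M_A = Pab²/L² = (-4)·2·4²/6² = -32/9 kN·m
  R_B = Pa²(a+3b)/L³ = (-4)·2²·(2+3·4)/6³ = -28/27 kN
  M_B = -Pa²b/L² = -(-4)·2²·4/6² = 16/9 kN·m
Load 3 — triangular load w₀=17 kN/m (0→w₀ over full span):
  R_A = 3w₀L/20 = 3·17·6/20 = 153/10 kN
  M_A = w₀L²/30 = 17·6²/30 = 102/5 kN·m
  R_B = 7w₀L/20 = 7·17·6/20 = 357/10 kN
  M_B = -w₀L²/20 = -17·6²/20 = -153/5 kN·m
Load 4 — uniform load w=4 kN/m over full span:
  R_A = wL/2 = 4·6/2 = 12 kN
  M_A = wL²/12 = 4·6²/12 = 12 kN·m
  R_B = wL/2 = 4·6/2 = 12 kN
  M_B = -wL²/12 = -4·6²/12 = -12 kN·m
Superposition: R_A = 37067/1350 kN, M_A = 7426/225 kN·m, R_B = 58783/1350 kN, M_B = -8834/225 kN·m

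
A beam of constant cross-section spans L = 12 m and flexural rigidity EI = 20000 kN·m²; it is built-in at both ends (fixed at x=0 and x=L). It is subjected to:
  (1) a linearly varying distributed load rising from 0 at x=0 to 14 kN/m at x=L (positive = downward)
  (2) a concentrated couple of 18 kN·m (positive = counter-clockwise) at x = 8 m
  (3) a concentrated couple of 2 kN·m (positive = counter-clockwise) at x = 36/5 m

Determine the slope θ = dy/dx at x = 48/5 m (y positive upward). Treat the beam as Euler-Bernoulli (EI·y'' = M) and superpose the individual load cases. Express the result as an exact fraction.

θ(48/5) = 8523/1562500 rad

Load 1 — triangular load w₀=14 kN/m (0→w₀ over full span):
  θ_1 = -w₀(2x(L-x)(L-2x)(x+2L)+x²(L-x)²)/(120LEI) = -14·(2·(48/5)·(12-(48/5))·(12-2·(48/5))·((48/5)+2·12)+(48/5)²·(12-(48/5))²)/(120·12·20000) = 2016/390625 rad
Load 2 — applied couple M₀=18 kN·m at a=8 m (b=L-a=4):
  θ_2 = (R_Ax²/2 - M_Ax - M₀(x-a))/EI  [x>a] with R_A=2, M_A=6 = (2·(48/5)²/2 - 6·(48/5) - 18·((48/5)-8))/20000 = 9/31250 rad
Load 3 — applied couple M₀=2 kN·m at a=36/5 m (b=L-a=24/5):
  θ_3 = (R_Ax²/2 - M_Ax - M₀(x-a))/EI  [x>a] with R_A=6/25, M_A=16/25 = ((6/25)·(48/5)²/2 - (16/25)·(48/5) - 2·((48/5)-(36/5)))/20000 = 9/1562500 rad
Superposition: θ = Σ θ_i = 8523/1562500 rad ≈ 0.005455 rad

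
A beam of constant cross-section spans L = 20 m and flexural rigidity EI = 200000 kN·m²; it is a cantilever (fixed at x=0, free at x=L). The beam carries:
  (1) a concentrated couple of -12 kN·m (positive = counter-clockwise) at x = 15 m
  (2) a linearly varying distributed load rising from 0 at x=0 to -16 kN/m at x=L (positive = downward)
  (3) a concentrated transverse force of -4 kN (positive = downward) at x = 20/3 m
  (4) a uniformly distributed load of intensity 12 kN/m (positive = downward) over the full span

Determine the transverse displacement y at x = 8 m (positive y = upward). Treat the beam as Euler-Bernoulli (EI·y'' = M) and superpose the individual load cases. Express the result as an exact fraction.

y(8) = -107788/6328125 m

Load 1 — applied couple M₀=-12 kN·m at a=15 m (b=L-a=5):
  y_1 = M₀x²/(2EI)  [x≤a] = (-12)·8²/(2·200000) = -6/3125 m
Load 2 — triangular load w₀=-16 kN/m (0→w₀ over full span):
  y_2 = (w₀Lx³/12-w₀L²x²/6-w₀x⁵/(120L))/EI = ((-16)·20·8³/12-(-16)·20²·8²/6-(-16)·8⁵/(120·20))/200000 = 64256/234375 m
Load 3 — point force P=-4 kN at a=20/3 m (b=L-a=40/3):
  y_3 = -Pa²(3x-a)/(6EI)  [x>a] = -(-4)·(20/3)²·(3·8-(20/3))/(6·200000) = 26/10125 m
Load 4 — uniform load w=12 kN/m over full span:
  y_4 = -wx²(x²-4Lx+6L²)/(24EI) = -12·8²·(8²-4·20·8+6·20²)/(24·200000) = -912/3125 m
Superposition: y = Σ y_i = -107788/6328125 m ≈ -0.017033 m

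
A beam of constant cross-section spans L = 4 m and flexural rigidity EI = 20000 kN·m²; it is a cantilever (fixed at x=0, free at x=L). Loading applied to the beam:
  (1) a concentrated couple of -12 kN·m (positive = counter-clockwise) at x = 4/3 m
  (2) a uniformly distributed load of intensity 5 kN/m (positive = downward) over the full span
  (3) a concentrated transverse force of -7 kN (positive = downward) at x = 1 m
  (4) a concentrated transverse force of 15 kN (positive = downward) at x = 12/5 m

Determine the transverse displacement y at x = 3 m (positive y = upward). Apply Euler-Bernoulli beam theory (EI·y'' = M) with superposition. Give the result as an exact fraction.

y(3) = -45983/4000000 m

Load 1 — applied couple M₀=-12 kN·m at a=4/3 m (b=L-a=8/3):
  y_1 = M₀a(2x-a)/(2EI)  [x>a] = (-12)·(4/3)·(2·3-(4/3))/(2·20000) = -7/3750 m
Load 2 — uniform load w=5 kN/m over full span:
  y_2 = -wx²(x²-4Lx+6L²)/(24EI) = -5·3²·(3²-4·4·3+6·4²)/(24·20000) = -171/32000 m
Load 3 — point force P=-7 kN at a=1 m (b=L-a=3):
  y_3 = -Pa²(3x-a)/(6EI)  [x>a] = -(-7)·1²·(3·3-1)/(6·20000) = 7/15000 m
Load 4 — point force P=15 kN at a=12/5 m (b=L-a=8/5):
  y_4 = -Pa²(3x-a)/(6EI)  [x>a] = -15·(12/5)²·(3·3-(12/5))/(6·20000) = -297/62500 m
Superposition: y = Σ y_i = -45983/4000000 m ≈ -0.011496 m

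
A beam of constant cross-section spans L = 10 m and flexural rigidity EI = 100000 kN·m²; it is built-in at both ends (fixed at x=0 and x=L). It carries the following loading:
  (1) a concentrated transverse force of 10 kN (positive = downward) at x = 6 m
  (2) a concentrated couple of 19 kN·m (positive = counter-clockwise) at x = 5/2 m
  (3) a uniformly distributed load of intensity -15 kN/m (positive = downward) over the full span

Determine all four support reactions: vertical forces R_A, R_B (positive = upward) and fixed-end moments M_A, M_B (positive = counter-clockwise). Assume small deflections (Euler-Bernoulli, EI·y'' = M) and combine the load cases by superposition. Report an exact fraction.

R_A = -27737/400 kN, M_A = -9517/80 kN·m, R_B = -28263/400 kN, M_B = 9323/80 kN·m

Load 1 — point force P=10 kN at a=6 m (b=L-a=4):
  R_A = Pb²(3a+b)/L³ = 10·4²·(3·6+4)/10³ = 88/25 kN
  M_A = Pab²/L² = 10·6·4²/10² = 48/5 kN·m
  R_B = Pa²(a+3b)/L³ = 10·6²·(6+3·4)/10³ = 162/25 kN
  M_B = -Pa²b/L² = -10·6²·4/10² = -72/5 kN·m
Load 2 — applied couple M₀=19 kN·m at a=5/2 m (b=L-a=15/2):
  R_A = 6M₀ab/L³ = 6·19·(5/2)·(15/2)/10³ = 171/80 kN
  M_A = M₀b(2a-b)/L² = 19·(15/2)·(2·(5/2)-(15/2))/10² = -57/16 kN·m
  R_B = -6M₀ab/L³ = -6·19·(5/2)·(15/2)/10³ = -171/80 kN
  M_B = M₀a(2b-a)/L² = 19·(5/2)·(2·(15/2)-(5/2))/10² = 95/16 kN·m
Load 3 — uniform load w=-15 kN/m over full span:
  R_A = wL/2 = (-15)·10/2 = -75 kN
  M_A = wL²/12 = (-15)·10²/12 = -125 kN·m
  R_B = wL/2 = (-15)·10/2 = -75 kN
  M_B = -wL²/12 = -(-15)·10²/12 = 125 kN·m
Superposition: R_A = -27737/400 kN, M_A = -9517/80 kN·m, R_B = -28263/400 kN, M_B = 9323/80 kN·m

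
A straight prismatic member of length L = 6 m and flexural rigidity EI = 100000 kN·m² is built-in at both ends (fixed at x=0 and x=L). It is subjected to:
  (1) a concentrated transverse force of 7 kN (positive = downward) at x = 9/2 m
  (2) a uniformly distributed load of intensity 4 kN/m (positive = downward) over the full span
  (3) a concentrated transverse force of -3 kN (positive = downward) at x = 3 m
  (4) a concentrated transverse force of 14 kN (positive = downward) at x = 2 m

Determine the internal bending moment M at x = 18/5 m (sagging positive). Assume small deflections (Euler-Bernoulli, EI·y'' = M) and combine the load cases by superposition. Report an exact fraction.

M(18/5) = 60391/7200 kN·m

Load 1 — point force P=7 kN at a=9/2 m (b=L-a=3/2):
  M_1 = Pb²(3a+b)x/L³ - Pab²/L²  [x≤a] = 7·(3/2)²·(3·(9/2)+(3/2))·(18/5)/6³ - 7·(9/2)·(3/2)²/6² = 63/32 kN·m
Load 2 — uniform load w=4 kN/m over full span:
  M_2 = wLx/2 - wL²/12 - wx²/2 = 4·6·(18/5)/2 - 4·6²/12 - 4·(18/5)²/2 = 132/25 kN·m
Load 3 — point force P=-3 kN at a=3 m (b=L-a=3):
  M_3 = Pa²(a+3b)(L-x)/L³ - Pa²b/L²  [x>a] = (-3)·3²·(3+3·3)·(6-(18/5))/6³ - (-3)·3²·3/6² = -27/20 kN·m
Load 4 — point force P=14 kN at a=2 m (b=L-a=4):
  M_4 = Pa²(a+3b)(L-x)/L³ - Pa²b/L²  [x>a] = 14·2²·(2+3·4)·(6-(18/5))/6³ - 14·2²·4/6² = 112/45 kN·m
Superposition: M = Σ M_i = 60391/7200 kN·m ≈ 8.387639 kN·m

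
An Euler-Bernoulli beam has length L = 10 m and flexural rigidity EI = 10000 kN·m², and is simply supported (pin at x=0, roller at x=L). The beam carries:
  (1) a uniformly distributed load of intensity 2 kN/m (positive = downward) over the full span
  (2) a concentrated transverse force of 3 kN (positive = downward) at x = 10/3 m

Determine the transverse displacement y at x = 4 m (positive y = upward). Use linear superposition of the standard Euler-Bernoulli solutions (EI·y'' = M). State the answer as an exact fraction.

y(4) = -677/22500 m

Load 1 — uniform load w=2 kN/m over full span:
  y_1 = -wx(L³-2Lx²+x³)/(24EI) = -2·4·(10³-2·10·4²+4³)/(24·10000) = -31/1250 m
Load 2 — point force P=3 kN at a=10/3 m (b=L-a=20/3):
  y_2 = -Pa(L-x)(2Lx-a²-x²)/(6LEI)  [x>a] = -3·(10/3)·(10-4)·(2·10·4-(10/3)²-4²)/(6·10·10000) = -119/22500 m
Superposition: y = Σ y_i = -677/22500 m ≈ -0.030089 m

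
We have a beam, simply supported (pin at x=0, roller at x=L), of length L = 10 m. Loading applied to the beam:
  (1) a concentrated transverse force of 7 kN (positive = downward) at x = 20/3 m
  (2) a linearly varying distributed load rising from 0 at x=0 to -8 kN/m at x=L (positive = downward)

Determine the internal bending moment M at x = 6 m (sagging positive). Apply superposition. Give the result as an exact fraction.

Load 1 — point force P=7 kN at a=20/3 m (b=L-a=10/3):
  M_1 = Pbx/L  [x≤a] = 7·(10/3)·6/10 = 14 kN·m
Load 2 — triangular load w₀=-8 kN/m (0→w₀ over full span):
  M_2 = w₀Lx/6 - w₀x³/(6L) = (-8)·10·6/6 - (-8)·6³/(6·10) = -256/5 kN·m
Superposition: M = Σ M_i = -186/5 kN·m ≈ -37.200000 kN·m

M(6) = -186/5 kN·m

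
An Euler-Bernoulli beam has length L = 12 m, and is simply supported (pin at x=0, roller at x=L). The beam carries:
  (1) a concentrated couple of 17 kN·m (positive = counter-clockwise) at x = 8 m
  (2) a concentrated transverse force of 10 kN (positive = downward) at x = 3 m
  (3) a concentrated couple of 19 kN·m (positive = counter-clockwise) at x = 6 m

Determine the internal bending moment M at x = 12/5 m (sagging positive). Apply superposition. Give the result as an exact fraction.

M(12/5) = 126/5 kN·m

Load 1 — applied couple M₀=17 kN·m at a=8 m (b=L-a=4):
  M_1 = M₀x/L  [x≤a] = 17·(12/5)/12 = 17/5 kN·m
Load 2 — point force P=10 kN at a=3 m (b=L-a=9):
  M_2 = Pbx/L  [x≤a] = 10·9·(12/5)/12 = 18 kN·m
Load 3 — applied couple M₀=19 kN·m at a=6 m (b=L-a=6):
  M_3 = M₀x/L  [x≤a] = 19·(12/5)/12 = 19/5 kN·m
Superposition: M = Σ M_i = 126/5 kN·m ≈ 25.200000 kN·m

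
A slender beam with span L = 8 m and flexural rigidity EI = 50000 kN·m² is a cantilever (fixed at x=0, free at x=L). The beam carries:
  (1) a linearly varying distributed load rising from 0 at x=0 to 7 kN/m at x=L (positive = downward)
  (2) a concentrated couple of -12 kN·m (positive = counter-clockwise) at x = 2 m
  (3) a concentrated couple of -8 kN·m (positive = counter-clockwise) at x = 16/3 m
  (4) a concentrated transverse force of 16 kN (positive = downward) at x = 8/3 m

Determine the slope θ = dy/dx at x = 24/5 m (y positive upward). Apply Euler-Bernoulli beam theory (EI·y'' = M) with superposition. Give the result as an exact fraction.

Load 1 — triangular load w₀=7 kN/m (0→w₀ over full span):
  θ_1 = (w₀Lx²/4-w₀L²x/3-w₀x⁴/(24L))/EI = (7·8·(24/5)²/4-7·8²·(24/5)/3-7·(24/5)⁴/(24·8))/50000 = -16156/1953125 rad
Load 2 — applied couple M₀=-12 kN·m at a=2 m (b=L-a=6):
  θ_2 = M₀a/EI  [x>a] = (-12)·2/50000 = -3/6250 rad
Load 3 — applied couple M₀=-8 kN·m at a=16/3 m (b=L-a=8/3):
  θ_3 = M₀x/EI  [x≤a] = (-8)·(24/5)/50000 = -12/15625 rad
Load 4 — point force P=16 kN at a=8/3 m (b=L-a=16/3):
  θ_4 = -Pa²/(2EI)  [x>a] = -16·(8/3)²/(2·50000) = -32/28125 rad
Superposition: θ = Σ θ_i = -374683/35156250 rad ≈ -0.010658 rad

θ(24/5) = -374683/35156250 rad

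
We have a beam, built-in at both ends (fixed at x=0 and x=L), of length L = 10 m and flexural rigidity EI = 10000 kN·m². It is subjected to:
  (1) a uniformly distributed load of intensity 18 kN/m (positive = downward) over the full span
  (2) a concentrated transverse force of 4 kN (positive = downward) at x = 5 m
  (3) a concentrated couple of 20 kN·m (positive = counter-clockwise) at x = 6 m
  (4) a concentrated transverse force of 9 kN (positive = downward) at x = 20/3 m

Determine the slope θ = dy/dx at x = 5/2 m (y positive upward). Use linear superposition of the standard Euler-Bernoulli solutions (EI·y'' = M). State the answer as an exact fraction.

θ(5/2) = -653/40000 rad

Load 1 — uniform load w=18 kN/m over full span:
  θ_1 = -wx(L-x)(L-2x)/(12EI) = -18·(5/2)·(10-(5/2))·(10-2·(5/2))/(12·10000) = -9/640 rad
Load 2 — point force P=4 kN at a=5 m (b=L-a=5):
  θ_2 = -Pb²x(2aL-(3a+b)x)/(2L³EI)  [x≤a] = -4·5²·(5/2)·(2·5·10-(3·5+5)·(5/2))/(2·10³·10000) = -1/1600 rad
Load 3 — applied couple M₀=20 kN·m at a=6 m (b=L-a=4):
  θ_3 = (R_Ax²/2 - M_Ax)/EI  [x≤a] with R_A=72/25, M_A=32/5 = ((72/25)·(5/2)²/2 - (32/5)·(5/2))/10000 = -7/10000 rad
Load 4 — point force P=9 kN at a=20/3 m (b=L-a=10/3):
  θ_4 = -Pb²x(2aL-(3a+b)x)/(2L³EI)  [x≤a] = -9·(10/3)²·(5/2)·(2·(20/3)·10-(3·(20/3)+(10/3))·(5/2))/(2·10³·10000) = -3/3200 rad
Superposition: θ = Σ θ_i = -653/40000 rad ≈ -0.016325 rad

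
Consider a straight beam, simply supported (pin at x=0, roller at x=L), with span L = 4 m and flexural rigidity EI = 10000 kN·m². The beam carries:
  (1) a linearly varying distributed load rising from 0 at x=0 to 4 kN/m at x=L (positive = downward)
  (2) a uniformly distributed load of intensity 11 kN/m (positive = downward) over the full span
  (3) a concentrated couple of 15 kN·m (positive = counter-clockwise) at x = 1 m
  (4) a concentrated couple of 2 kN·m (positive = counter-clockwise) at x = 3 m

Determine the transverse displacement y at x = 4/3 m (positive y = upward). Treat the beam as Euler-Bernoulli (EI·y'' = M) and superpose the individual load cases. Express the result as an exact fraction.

y(4/3) = -10541/3645000 m

Load 1 — triangular load w₀=4 kN/m (0→w₀ over full span):
  y_1 = -w₀x(7L⁴-10L²x²+3x⁴)/(360LEI) = -4·(4/3)·(7·4⁴-10·4²·(4/3)²+3·(4/3)⁴)/(360·4·10000) = -256/455625 m
Load 2 — uniform load w=11 kN/m over full span:
  y_2 = -wx(L³-2Lx²+x³)/(24EI) = -11·(4/3)·(4³-2·4·(4/3)²+(4/3)³)/(24·10000) = -484/151875 m
Load 3 — applied couple M₀=15 kN·m at a=1 m (b=L-a=3):
  y_3 = (M₀x³/(6L)-M₀(x-a)²/2+C₁x)/EI  [x>a] with C₁=M₀(3b²-L²)/(6L)=55/8 = (15·(4/3)³/(6·4)-15·((4/3)-1)²/2+(55/8)·(4/3))/10000 = 53/54000 m
Load 4 — applied couple M₀=2 kN·m at a=3 m (b=L-a=1):
  y_4 = (M₀x³/(6L)+C₁x)/EI  [x≤a] with C₁=M₀(3b²-L²)/(6L)=-13/12 = (2·(4/3)³/(6·4)+(-13/12)·(4/3))/10000 = -101/810000 m
Superposition: y = Σ y_i = -10541/3645000 m ≈ -0.002892 m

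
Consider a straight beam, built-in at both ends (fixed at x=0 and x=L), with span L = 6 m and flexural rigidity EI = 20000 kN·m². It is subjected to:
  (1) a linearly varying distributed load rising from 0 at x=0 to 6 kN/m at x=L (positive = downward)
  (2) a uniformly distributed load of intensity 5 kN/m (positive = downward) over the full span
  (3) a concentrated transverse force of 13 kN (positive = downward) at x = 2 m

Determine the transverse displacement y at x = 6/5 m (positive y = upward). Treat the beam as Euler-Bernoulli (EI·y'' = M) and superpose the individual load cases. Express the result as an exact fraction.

Load 1 — triangular load w₀=6 kN/m (0→w₀ over full span):
  y_1 = -w₀x²(L-x)²(x+2L)/(120LEI) = -6·(6/5)²·(6-(6/5))²·((6/5)+2·6)/(120·6·20000) = -1782/9765625 m
Load 2 — uniform load w=5 kN/m over full span:
  y_2 = -wx²(L-x)²/(24EI) = -5·(6/5)²·(6-(6/5))²/(24·20000) = -27/78125 m
Load 3 — point force P=13 kN at a=2 m (b=L-a=4):
  y_3 = -Pb²x²(3aL-(3a+b)x)/(6L³EI)  [x≤a] = -13·4²·(6/5)²·(3·2·6-(3·2+4)·(6/5))/(6·6³·20000) = -13/46875 m
Superposition: y = Σ y_i = -23596/29296875 m ≈ -0.000805 m

y(6/5) = -23596/29296875 m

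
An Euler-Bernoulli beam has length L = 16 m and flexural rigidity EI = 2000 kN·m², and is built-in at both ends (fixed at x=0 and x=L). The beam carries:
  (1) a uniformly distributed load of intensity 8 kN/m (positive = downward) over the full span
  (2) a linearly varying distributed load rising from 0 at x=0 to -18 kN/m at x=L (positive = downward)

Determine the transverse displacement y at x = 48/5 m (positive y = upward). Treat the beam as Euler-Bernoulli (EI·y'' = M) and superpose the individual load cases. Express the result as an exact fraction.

Load 1 — uniform load w=8 kN/m over full span:
  y_1 = -wx²(L-x)²/(24EI) = -8·(48/5)²·(16-(48/5))²/(24·2000) = -49152/78125 m
Load 2 — triangular load w₀=-18 kN/m (0→w₀ over full span):
  y_2 = -w₀x²(L-x)²(x+2L)/(120LEI) = -(-18)·(48/5)²·(16-(48/5))²·((48/5)+2·16)/(120·16·2000) = 1437696/1953125 m
Superposition: y = Σ y_i = 208896/1953125 m ≈ 0.106955 m

y(48/5) = 208896/1953125 m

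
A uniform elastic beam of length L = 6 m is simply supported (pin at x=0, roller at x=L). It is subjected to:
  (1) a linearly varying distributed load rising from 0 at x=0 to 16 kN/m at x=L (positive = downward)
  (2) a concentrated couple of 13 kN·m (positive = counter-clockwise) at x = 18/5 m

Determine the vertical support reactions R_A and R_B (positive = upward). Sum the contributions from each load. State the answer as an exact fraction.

R_A = 109/6 kN, R_B = 179/6 kN

Load 1 — triangular load w₀=16 kN/m (0→w₀ over full span):
  R_A = w₀L/6 = 16·6/6 = 16 kN
  R_B = w₀L/3 = 16·6/3 = 32 kN
Load 2 — applied couple M₀=13 kN·m at a=18/5 m (b=L-a=12/5):
  R_A = M₀/L = 13/6 kN
  R_B = -M₀/L = -13/6 kN
Superposition: R_A = 109/6 kN, R_B = 179/6 kN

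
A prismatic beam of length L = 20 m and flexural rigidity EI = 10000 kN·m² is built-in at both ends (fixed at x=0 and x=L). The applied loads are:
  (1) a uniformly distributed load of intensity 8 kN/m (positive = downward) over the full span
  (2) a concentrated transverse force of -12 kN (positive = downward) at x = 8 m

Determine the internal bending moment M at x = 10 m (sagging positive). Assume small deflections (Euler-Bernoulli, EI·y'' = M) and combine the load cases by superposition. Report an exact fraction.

Load 1 — uniform load w=8 kN/m over full span:
  M_1 = wLx/2 - wL²/12 - wx²/2 = 8·20·10/2 - 8·20²/12 - 8·10²/2 = 400/3 kN·m
Load 2 — point force P=-12 kN at a=8 m (b=L-a=12):
  M_2 = Pa²(a+3b)(L-x)/L³ - Pa²b/L²  [x>a] = (-12)·8²·(8+3·12)·(20-10)/20³ - (-12)·8²·12/20² = -96/5 kN·m
Superposition: M = Σ M_i = 1712/15 kN·m ≈ 114.133333 kN·m

M(10) = 1712/15 kN·m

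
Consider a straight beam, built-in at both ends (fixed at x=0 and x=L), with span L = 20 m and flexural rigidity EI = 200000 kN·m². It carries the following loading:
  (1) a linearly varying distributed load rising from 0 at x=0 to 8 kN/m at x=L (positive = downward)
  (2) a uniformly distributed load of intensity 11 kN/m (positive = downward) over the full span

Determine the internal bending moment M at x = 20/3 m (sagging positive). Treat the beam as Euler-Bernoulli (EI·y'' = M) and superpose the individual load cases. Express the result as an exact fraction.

M(20/3) = 12620/81 kN·m

Load 1 — triangular load w₀=8 kN/m (0→w₀ over full span):
  M_1 = 3w₀Lx/20 - w₀L²/30 - w₀x³/(6L) = 3·8·20·(20/3)/20 - 8·20²/30 - 8·(20/3)³/(6·20) = 2720/81 kN·m
Load 2 — uniform load w=11 kN/m over full span:
  M_2 = wLx/2 - wL²/12 - wx²/2 = 11·20·(20/3)/2 - 11·20²/12 - 11·(20/3)²/2 = 1100/9 kN·m
Superposition: M = Σ M_i = 12620/81 kN·m ≈ 155.802469 kN·m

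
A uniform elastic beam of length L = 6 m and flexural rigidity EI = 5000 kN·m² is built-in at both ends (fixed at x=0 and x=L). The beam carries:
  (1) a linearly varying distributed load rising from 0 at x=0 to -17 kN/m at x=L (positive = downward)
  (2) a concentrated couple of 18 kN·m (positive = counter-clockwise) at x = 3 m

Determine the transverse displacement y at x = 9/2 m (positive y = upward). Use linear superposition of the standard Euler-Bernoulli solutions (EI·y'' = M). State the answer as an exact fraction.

y(9/2) = 51921/12800000 m

Load 1 — triangular load w₀=-17 kN/m (0→w₀ over full span):
  y_1 = -w₀x²(L-x)²(x+2L)/(120LEI) = -(-17)·(9/2)²·(6-(9/2))²·((9/2)+2·6)/(120·6·5000) = 45441/12800000 m
Load 2 — applied couple M₀=18 kN·m at a=3 m (b=L-a=3):
  y_2 = (R_Ax³/6 - M_Ax²/2 - M₀(x-a)²/2)/EI  [x>a] with R_A=9/2, M_A=9/2 = ((9/2)·(9/2)³/6 - (9/2)·(9/2)²/2 - 18·((9/2)-3)²/2)/5000 = 81/160000 m
Superposition: y = Σ y_i = 51921/12800000 m ≈ 0.004056 m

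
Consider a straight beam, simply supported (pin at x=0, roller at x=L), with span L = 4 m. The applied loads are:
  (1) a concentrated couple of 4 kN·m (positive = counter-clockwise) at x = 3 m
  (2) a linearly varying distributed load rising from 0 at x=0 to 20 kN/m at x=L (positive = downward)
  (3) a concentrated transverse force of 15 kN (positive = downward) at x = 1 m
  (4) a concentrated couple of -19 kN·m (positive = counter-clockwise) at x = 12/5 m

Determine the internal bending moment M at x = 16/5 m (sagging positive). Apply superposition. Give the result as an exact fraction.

M(16/5) = 534/25 kN·m

Load 1 — applied couple M₀=4 kN·m at a=3 m (b=L-a=1):
  M_1 = M₀x/L - M₀  [x>a] = 4·(16/5)/4 - 4 = -4/5 kN·m
Load 2 — triangular load w₀=20 kN/m (0→w₀ over full span):
  M_2 = w₀Lx/6 - w₀x³/(6L) = 20·4·(16/5)/6 - 20·(16/5)³/(6·4) = 384/25 kN·m
Load 3 — point force P=15 kN at a=1 m (b=L-a=3):
  M_3 = Pa(L-x)/L  [x>a] = 15·1·(4-(16/5))/4 = 3 kN·m
Load 4 — applied couple M₀=-19 kN·m at a=12/5 m (b=L-a=8/5):
  M_4 = M₀x/L - M₀  [x>a] = (-19)·(16/5)/4 - (-19) = 19/5 kN·m
Superposition: M = Σ M_i = 534/25 kN·m ≈ 21.360000 kN·m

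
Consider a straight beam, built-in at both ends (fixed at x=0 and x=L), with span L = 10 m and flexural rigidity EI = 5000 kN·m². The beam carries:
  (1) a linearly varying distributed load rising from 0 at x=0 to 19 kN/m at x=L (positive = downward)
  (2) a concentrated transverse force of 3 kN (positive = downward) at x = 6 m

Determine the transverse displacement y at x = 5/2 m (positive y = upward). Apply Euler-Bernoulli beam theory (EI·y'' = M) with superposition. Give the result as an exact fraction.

Load 1 — triangular load w₀=19 kN/m (0→w₀ over full span):
  y_1 = -w₀x²(L-x)²(x+2L)/(120LEI) = -19·(5/2)²·(10-(5/2))²·((5/2)+2·10)/(120·10·5000) = -513/20480 m
Load 2 — point force P=3 kN at a=6 m (b=L-a=4):
  y_2 = -Pb²x²(3aL-(3a+b)x)/(6L³EI)  [x≤a] = -3·4²·(5/2)²·(3·6·10-(3·6+4)·(5/2))/(6·10³·5000) = -1/800 m
Superposition: y = Σ y_i = -2693/102400 m ≈ -0.026299 m

y(5/2) = -2693/102400 m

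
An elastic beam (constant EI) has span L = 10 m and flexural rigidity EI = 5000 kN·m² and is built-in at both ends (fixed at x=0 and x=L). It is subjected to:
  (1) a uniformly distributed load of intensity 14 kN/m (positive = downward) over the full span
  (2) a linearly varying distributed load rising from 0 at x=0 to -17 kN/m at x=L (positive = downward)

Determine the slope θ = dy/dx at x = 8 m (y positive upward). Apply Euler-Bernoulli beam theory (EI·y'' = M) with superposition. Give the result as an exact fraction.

θ(8) = 74/9375 rad

Load 1 — uniform load w=14 kN/m over full span:
  θ_1 = -wx(L-x)(L-2x)/(12EI) = -14·8·(10-8)·(10-2·8)/(12·5000) = 14/625 rad
Load 2 — triangular load w₀=-17 kN/m (0→w₀ over full span):
  θ_2 = -w₀(2x(L-x)(L-2x)(x+2L)+x²(L-x)²)/(120LEI) = -(-17)·(2·8·(10-8)·(10-2·8)·(8+2·10)+8²·(10-8)²)/(120·10·5000) = -136/9375 rad
Superposition: θ = Σ θ_i = 74/9375 rad ≈ 0.007893 rad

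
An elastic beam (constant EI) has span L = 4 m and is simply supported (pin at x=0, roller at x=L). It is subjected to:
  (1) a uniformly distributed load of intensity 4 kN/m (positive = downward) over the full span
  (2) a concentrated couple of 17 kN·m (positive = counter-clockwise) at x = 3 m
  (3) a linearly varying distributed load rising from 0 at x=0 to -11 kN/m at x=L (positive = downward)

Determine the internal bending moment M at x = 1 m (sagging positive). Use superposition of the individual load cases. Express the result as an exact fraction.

Load 1 — uniform load w=4 kN/m over full span:
  M_1 = wx(L-x)/2 = 4·1·(4-1)/2 = 6 kN·m
Load 2 — applied couple M₀=17 kN·m at a=3 m (b=L-a=1):
  M_2 = M₀x/L  [x≤a] = 17·1/4 = 17/4 kN·m
Load 3 — triangular load w₀=-11 kN/m (0→w₀ over full span):
  M_3 = w₀Lx/6 - w₀x³/(6L) = (-11)·4·1/6 - (-11)·1³/(6·4) = -55/8 kN·m
Superposition: M = Σ M_i = 27/8 kN·m ≈ 3.375000 kN·m

M(1) = 27/8 kN·m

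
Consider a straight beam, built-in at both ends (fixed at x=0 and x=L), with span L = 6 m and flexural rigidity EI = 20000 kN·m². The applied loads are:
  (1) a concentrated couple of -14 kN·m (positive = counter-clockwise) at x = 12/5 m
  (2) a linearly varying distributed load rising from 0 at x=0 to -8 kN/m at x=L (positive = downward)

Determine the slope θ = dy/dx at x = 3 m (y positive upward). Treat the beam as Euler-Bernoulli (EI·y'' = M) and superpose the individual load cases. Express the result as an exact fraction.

θ(3) = -39/1000000 rad

Load 1 — applied couple M₀=-14 kN·m at a=12/5 m (b=L-a=18/5):
  θ_1 = (R_Ax²/2 - M_Ax - M₀(x-a))/EI  [x>a] with R_A=-84/25, M_A=-42/25 = ((-84/25)·3²/2 - (-42/25)·3 - (-14)·(3-(12/5)))/20000 = -21/250000 rad
Load 2 — triangular load w₀=-8 kN/m (0→w₀ over full span):
  θ_2 = -w₀(2x(L-x)(L-2x)(x+2L)+x²(L-x)²)/(120LEI) = -(-8)·(2·3·(6-3)·(6-2·3)·(3+2·6)+3²·(6-3)²)/(120·6·20000) = 9/200000 rad
Superposition: θ = Σ θ_i = -39/1000000 rad ≈ -0.000039 rad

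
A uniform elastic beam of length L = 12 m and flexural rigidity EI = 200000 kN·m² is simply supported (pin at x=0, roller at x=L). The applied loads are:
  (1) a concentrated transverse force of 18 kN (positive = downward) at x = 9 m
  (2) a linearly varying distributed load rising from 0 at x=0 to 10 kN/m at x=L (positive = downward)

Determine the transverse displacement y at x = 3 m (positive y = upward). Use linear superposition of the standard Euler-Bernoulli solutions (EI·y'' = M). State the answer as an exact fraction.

Load 1 — point force P=18 kN at a=9 m (b=L-a=3):
  y_1 = -Pbx(L²-b²-x²)/(6LEI)  [x≤a] = -18·3·3·(12²-3²-3²)/(6·12·200000) = -567/400000 m
Load 2 — triangular load w₀=10 kN/m (0→w₀ over full span):
  y_2 = -w₀x(7L⁴-10L²x²+3x⁴)/(360LEI) = -10·3·(7·12⁴-10·12²·3²+3·3⁴)/(360·12·200000) = -2943/640000 m
Superposition: y = Σ y_i = -19251/3200000 m ≈ -0.006016 m

y(3) = -19251/3200000 m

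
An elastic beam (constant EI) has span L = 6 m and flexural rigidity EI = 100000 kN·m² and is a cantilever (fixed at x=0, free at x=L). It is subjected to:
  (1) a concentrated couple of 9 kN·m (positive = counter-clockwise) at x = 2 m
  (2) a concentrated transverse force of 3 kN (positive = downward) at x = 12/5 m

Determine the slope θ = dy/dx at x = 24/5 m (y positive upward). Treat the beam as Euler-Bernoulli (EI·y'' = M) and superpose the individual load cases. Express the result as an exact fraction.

Load 1 — applied couple M₀=9 kN·m at a=2 m (b=L-a=4):
  θ_1 = M₀a/EI  [x>a] = 9·2/100000 = 9/50000 rad
Load 2 — point force P=3 kN at a=12/5 m (b=L-a=18/5):
  θ_2 = -Pa²/(2EI)  [x>a] = -3·(12/5)²/(2·100000) = -27/312500 rad
Superposition: θ = Σ θ_i = 117/1250000 rad ≈ 0.000094 rad

θ(24/5) = 117/1250000 rad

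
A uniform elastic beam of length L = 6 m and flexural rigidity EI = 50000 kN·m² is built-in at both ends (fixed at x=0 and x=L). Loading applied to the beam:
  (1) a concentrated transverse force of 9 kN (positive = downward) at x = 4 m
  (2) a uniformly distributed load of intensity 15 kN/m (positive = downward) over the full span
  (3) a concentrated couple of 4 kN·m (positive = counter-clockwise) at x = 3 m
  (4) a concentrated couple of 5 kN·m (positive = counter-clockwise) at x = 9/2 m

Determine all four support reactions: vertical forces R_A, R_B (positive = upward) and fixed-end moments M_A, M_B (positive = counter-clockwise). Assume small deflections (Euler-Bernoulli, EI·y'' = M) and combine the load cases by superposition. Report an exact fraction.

Load 1 — point force P=9 kN at a=4 m (b=L-a=2):
  R_A = Pb²(3a+b)/L³ = 9·2²·(3·4+2)/6³ = 7/3 kN
  M_A = Pab²/L² = 9·4·2²/6² = 4 kN·m
  R_B = Pa²(a+3b)/L³ = 9·4²·(4+3·2)/6³ = 20/3 kN
  M_B = -Pa²b/L² = -9·4²·2/6² = -8 kN·m
Load 2 — uniform load w=15 kN/m over full span:
  R_A = wL/2 = 15·6/2 = 45 kN
  M_A = wL²/12 = 15·6²/12 = 45 kN·m
  R_B = wL/2 = 15·6/2 = 45 kN
  M_B = -wL²/12 = -15·6²/12 = -45 kN·m
Load 3 — applied couple M₀=4 kN·m at a=3 m (b=L-a=3):
  R_A = 6M₀ab/L³ = 6·4·3·3/6³ = 1 kN
  M_A = M₀b(2a-b)/L² = 4·3·(2·3-3)/6² = 1 kN·m
  R_B = -6M₀ab/L³ = -6·4·3·3/6³ = -1 kN
  M_B = M₀a(2b-a)/L² = 4·3·(2·3-3)/6² = 1 kN·m
Load 4 — applied couple M₀=5 kN·m at a=9/2 m (b=L-a=3/2):
  R_A = 6M₀ab/L³ = 6·5·(9/2)·(3/2)/6³ = 15/16 kN
  M_A = M₀b(2a-b)/L² = 5·(3/2)·(2·(9/2)-(3/2))/6² = 25/16 kN·m
  R_B = -6M₀ab/L³ = -6·5·(9/2)·(3/2)/6³ = -15/16 kN
  M_B = M₀a(2b-a)/L² = 5·(9/2)·(2·(3/2)-(9/2))/6² = -15/16 kN·m
Superposition: R_A = 2365/48 kN, M_A = 825/16 kN·m, R_B = 2387/48 kN, M_B = -847/16 kN·m

R_A = 2365/48 kN, M_A = 825/16 kN·m, R_B = 2387/48 kN, M_B = -847/16 kN·m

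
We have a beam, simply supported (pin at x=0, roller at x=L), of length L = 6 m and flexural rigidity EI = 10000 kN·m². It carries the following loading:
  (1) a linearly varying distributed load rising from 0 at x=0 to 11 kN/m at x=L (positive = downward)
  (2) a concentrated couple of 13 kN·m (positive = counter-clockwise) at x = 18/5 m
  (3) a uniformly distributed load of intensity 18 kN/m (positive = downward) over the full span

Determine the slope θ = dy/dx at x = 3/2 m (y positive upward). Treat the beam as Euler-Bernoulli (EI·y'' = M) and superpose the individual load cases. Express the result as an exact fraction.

θ(3/2) = -959419/64000000 rad

Load 1 — triangular load w₀=11 kN/m (0→w₀ over full span):
  θ_1 = -w₀(7L⁴-30L²x²+15x⁴)/(360LEI) = -11·(7·6⁴-30·6²·(3/2)²+15·(3/2)⁴)/(360·6·10000) = -43791/12800000 rad
Load 2 — applied couple M₀=13 kN·m at a=18/5 m (b=L-a=12/5):
  θ_2 = (M₀x²/(2L)+C₁)/EI  [x≤a] with C₁=M₀(3b²-L²)/(6L)=-169/25 = (13·(3/2)²/(2·6)+(-169/25))/10000 = -1729/4000000 rad
Load 3 — uniform load w=18 kN/m over full span:
  θ_3 = -w(L³-6Lx²+4x³)/(24EI) = -18·(6³-6·6·(3/2)²+4·(3/2)³)/(24·10000) = -891/80000 rad
Superposition: θ = Σ θ_i = -959419/64000000 rad ≈ -0.014991 rad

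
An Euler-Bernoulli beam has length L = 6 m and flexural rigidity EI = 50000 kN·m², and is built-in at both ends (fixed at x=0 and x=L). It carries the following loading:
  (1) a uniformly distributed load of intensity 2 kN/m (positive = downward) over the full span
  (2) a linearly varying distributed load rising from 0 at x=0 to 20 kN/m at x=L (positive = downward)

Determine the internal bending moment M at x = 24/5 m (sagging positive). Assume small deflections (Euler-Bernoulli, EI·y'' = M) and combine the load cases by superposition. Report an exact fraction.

M(24/5) = 18/25 kN·m

Load 1 — uniform load w=2 kN/m over full span:
  M_1 = wLx/2 - wL²/12 - wx²/2 = 2·6·(24/5)/2 - 2·6²/12 - 2·(24/5)²/2 = -6/25 kN·m
Load 2 — triangular load w₀=20 kN/m (0→w₀ over full span):
  M_2 = 3w₀Lx/20 - w₀L²/30 - w₀x³/(6L) = 3·20·6·(24/5)/20 - 20·6²/30 - 20·(24/5)³/(6·6) = 24/25 kN·m
Superposition: M = Σ M_i = 18/25 kN·m ≈ 0.720000 kN·m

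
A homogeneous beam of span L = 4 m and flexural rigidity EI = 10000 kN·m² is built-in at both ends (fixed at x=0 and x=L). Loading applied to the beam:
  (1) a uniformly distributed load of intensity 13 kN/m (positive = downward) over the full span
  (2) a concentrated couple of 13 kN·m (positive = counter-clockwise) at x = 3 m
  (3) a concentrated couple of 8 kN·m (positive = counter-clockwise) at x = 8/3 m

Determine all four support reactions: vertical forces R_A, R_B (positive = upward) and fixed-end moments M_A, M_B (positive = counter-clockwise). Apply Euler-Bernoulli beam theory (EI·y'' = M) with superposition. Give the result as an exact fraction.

Load 1 — uniform load w=13 kN/m over full span:
  R_A = wL/2 = 13·4/2 = 26 kN
  M_A = wL²/12 = 13·4²/12 = 52/3 kN·m
  R_B = wL/2 = 13·4/2 = 26 kN
  M_B = -wL²/12 = -13·4²/12 = -52/3 kN·m
Load 2 — applied couple M₀=13 kN·m at a=3 m (b=L-a=1):
  R_A = 6M₀ab/L³ = 6·13·3·1/4³ = 117/32 kN
  M_A = M₀b(2a-b)/L² = 13·1·(2·3-1)/4² = 65/16 kN·m
  R_B = -6M₀ab/L³ = -6·13·3·1/4³ = -117/32 kN
  M_B = M₀a(2b-a)/L² = 13·3·(2·1-3)/4² = -39/16 kN·m
Load 3 — applied couple M₀=8 kN·m at a=8/3 m (b=L-a=4/3):
  R_A = 6M₀ab/L³ = 6·8·(8/3)·(4/3)/4³ = 8/3 kN
  M_A = M₀b(2a-b)/L² = 8·(4/3)·(2·(8/3)-(4/3))/4² = 8/3 kN·m
  R_B = -6M₀ab/L³ = -6·8·(8/3)·(4/3)/4³ = -8/3 kN
  M_B = M₀a(2b-a)/L² = 8·(8/3)·(2·(4/3)-(8/3))/4² = 0 kN·m
Superposition: R_A = 3103/96 kN, M_A = 385/16 kN·m, R_B = 1889/96 kN, M_B = -949/48 kN·m

R_A = 3103/96 kN, M_A = 385/16 kN·m, R_B = 1889/96 kN, M_B = -949/48 kN·m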